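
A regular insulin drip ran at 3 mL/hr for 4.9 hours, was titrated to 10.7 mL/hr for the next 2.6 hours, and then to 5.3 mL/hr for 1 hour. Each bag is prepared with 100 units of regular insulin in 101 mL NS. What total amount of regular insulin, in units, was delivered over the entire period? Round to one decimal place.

Concentration = 100 units ÷ 101 mL = 0.990099 units/mL
Stage 1: 3 mL/hr × 4.9 hr = 14.7 mL → 14.7 mL × 0.990099 units/mL = 14.55446 units
Stage 2: 10.7 mL/hr × 2.6 hr = 27.82 mL → 27.82 mL × 0.990099 units/mL = 27.54455 units
Stage 3: 5.3 mL/hr × 1 hr = 5.3 mL → 5.3 mL × 0.990099 units/mL = 5.247525 units
Total = 14.55446 + 27.54455 + 5.247525 = 47.34653 units

47.3 units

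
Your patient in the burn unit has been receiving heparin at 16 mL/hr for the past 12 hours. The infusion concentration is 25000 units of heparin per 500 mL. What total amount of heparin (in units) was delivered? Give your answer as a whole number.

9600 units

Concentration = 25000 units ÷ 500 mL = 50 units/mL
Drug rate = 16 mL/hr × 50 units/mL = 800 units/hr
Total = 800 units/hr × 12 hr = 9600 units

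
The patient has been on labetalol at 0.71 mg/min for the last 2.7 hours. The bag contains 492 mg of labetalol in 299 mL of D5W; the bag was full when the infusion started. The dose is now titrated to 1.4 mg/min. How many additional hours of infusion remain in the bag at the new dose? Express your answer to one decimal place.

Initial rate:
0.71 mg/min × 60 min/hr = 42.6 mg/hr
Concentration = 492 mg ÷ 299 mL = 1.645485 mg/mL
Rate = 42.6 mg/hr ÷ 1.645485 mg/mL = 25.88902 mL/hr
Volume infused so far = 25.88902 mL/hr × 2.7 hr = 69.90037 mL
Volume remaining = 299 − 69.90037 = 229.0996 mL
New rate:
1.4 mg/min × 60 min/hr = 84 mg/hr
Rate = 84 mg/hr ÷ 1.645485 mg/mL = 51.04878 mL/hr
Time remaining = 229.0996 mL ÷ 51.04878 mL/hr = 4.487857 hr

4.5 hours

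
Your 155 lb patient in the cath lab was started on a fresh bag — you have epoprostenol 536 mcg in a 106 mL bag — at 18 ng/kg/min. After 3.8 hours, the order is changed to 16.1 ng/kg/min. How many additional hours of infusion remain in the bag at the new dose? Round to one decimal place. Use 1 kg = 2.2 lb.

Initial rate:
Weight = 155 lb ÷ 2.2 lb/kg = 70.45455 kg
Dose = 18 ng/kg/min × 70.45455 kg = 1268.182 ng/min
1268.182 ng/min × 60 min/hr = 76090.91 ng/hr
Concentration = 536 mcg ÷ 106 mL = 5.056604 mcg/mL = 5056.604 ng/mL
Rate = 76090.91 ng/hr ÷ 5056.604 ng/mL = 15.04783 mL/hr
Volume infused so far = 15.04783 mL/hr × 3.8 hr = 57.18175 mL
Volume remaining = 106 − 57.18175 = 48.81825 mL
New rate:
Dose = 16.1 ng/kg/min × 70.45455 kg = 1134.318 ng/min
1134.318 ng/min × 60 min/hr = 68059.09 ng/hr
Rate = 68059.09 ng/hr ÷ 5056.604 ng/mL = 13.45945 mL/hr
Time remaining = 48.81825 mL ÷ 13.45945 mL/hr = 3.627062 hr

3.6 hours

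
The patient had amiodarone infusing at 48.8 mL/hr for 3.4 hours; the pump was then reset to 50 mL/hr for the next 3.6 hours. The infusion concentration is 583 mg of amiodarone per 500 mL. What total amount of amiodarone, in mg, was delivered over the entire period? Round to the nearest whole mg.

403 mg

Concentration = 583 mg ÷ 500 mL = 1.166 mg/mL
Stage 1: 48.8 mL/hr × 3.4 hr = 165.92 mL → 165.92 mL × 1.166 mg/mL = 193.4627 mg
Stage 2: 50 mL/hr × 3.6 hr = 180 mL → 180 mL × 1.166 mg/mL = 209.88 mg
Total = 193.4627 + 209.88 = 403.3427 mg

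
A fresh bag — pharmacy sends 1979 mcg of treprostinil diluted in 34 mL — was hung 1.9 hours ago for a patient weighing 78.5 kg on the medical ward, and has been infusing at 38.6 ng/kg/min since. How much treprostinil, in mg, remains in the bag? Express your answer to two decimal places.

1.63 mg

Dose = 38.6 ng/kg/min × 78.5 kg = 3030.1 ng/min
3030.1 ng/min × 60 min/hr = 181806 ng/hr
Concentration = 1979 mcg ÷ 34 mL = 58.20588 mcg/mL = 58205.88 ng/mL
Rate = 181806 ng/hr ÷ 58205.88 ng/mL = 3.123499 mL/hr
Volume infused = 3.123499 mL/hr × 1.9 hr = 5.934648 mL
Volume remaining = 34 − 5.934648 = 28.06535 mL
Drug remaining = 28.06535 mL × 58205.88 ng/mL = 1633569 ng = 1.633569 mg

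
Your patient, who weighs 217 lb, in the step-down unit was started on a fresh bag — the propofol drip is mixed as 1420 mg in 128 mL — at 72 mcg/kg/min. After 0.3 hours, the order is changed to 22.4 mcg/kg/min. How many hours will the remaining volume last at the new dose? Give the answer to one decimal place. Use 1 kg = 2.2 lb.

Initial rate:
Weight = 217 lb ÷ 2.2 lb/kg = 98.63636 kg
Dose = 72 mcg/kg/min × 98.63636 kg = 7101.818 mcg/min
7101.818 mcg/min × 60 min/hr = 426109.1 mcg/hr
Concentration = 1420 mg ÷ 128 mL = 11.09375 mg/mL = 11093.75 mcg/mL
Rate = 426109.1 mcg/hr ÷ 11093.75 mcg/mL = 38.40983 mL/hr
Volume infused so far = 38.40983 mL/hr × 0.3 hr = 11.52295 mL
Volume remaining = 128 − 11.52295 = 116.477 mL
New rate:
Dose = 22.4 mcg/kg/min × 98.63636 kg = 2209.455 mcg/min
2209.455 mcg/min × 60 min/hr = 132567.3 mcg/hr
Rate = 132567.3 mcg/hr ÷ 11093.75 mcg/mL = 11.94973 mL/hr
Time remaining = 116.477 mL ÷ 11.94973 mL/hr = 9.747257 hr

9.7 hours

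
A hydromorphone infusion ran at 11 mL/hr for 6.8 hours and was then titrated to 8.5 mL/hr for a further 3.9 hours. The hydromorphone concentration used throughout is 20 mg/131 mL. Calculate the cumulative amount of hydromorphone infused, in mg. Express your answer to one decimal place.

Concentration = 20 mg ÷ 131 mL = 0.1526718 mg/mL
Stage 1: 11 mL/hr × 6.8 hr = 74.8 mL → 74.8 mL × 0.1526718 mg/mL = 11.41985 mg
Stage 2: 8.5 mL/hr × 3.9 hr = 33.15 mL → 33.15 mL × 0.1526718 mg/mL = 5.061069 mg
Total = 11.41985 + 5.061069 = 16.48092 mg

16.5 mg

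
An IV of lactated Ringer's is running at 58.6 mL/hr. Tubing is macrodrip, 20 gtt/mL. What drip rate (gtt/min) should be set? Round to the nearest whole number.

58.6 mL/hr ÷ 60 min/hr = 0.9766667 mL/min
0.9766667 mL/min × 20 gtt/mL = 19.53333 gtt/min

20 gtt/min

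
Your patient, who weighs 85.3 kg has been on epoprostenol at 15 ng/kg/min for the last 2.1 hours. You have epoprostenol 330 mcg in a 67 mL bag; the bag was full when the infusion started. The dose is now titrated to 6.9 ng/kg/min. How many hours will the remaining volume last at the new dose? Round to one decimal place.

4.8 hours

Initial rate:
Dose = 15 ng/kg/min × 85.3 kg = 1279.5 ng/min
1279.5 ng/min × 60 min/hr = 76770 ng/hr
Concentration = 330 mcg ÷ 67 mL = 4.925373 mcg/mL = 4925.373 ng/mL
Rate = 76770 ng/hr ÷ 4925.373 ng/mL = 15.58664 mL/hr
Volume infused so far = 15.58664 mL/hr × 2.1 hr = 32.73194 mL
Volume remaining = 67 − 32.73194 = 34.26806 mL
New rate:
Dose = 6.9 ng/kg/min × 85.3 kg = 588.57 ng/min
588.57 ng/min × 60 min/hr = 35314.2 ng/hr
Rate = 35314.2 ng/hr ÷ 4925.373 ng/mL = 7.169853 mL/hr
Time remaining = 34.26806 mL ÷ 7.169853 mL/hr = 4.779465 hr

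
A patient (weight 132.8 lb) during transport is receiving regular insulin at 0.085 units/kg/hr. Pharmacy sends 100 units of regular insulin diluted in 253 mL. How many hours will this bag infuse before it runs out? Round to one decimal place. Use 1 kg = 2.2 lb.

Weight = 132.8 lb ÷ 2.2 lb/kg = 60.36364 kg
Dose = 0.085 units/kg/hr × 60.36364 kg = 5.130909 units/hr
Concentration = 100 units ÷ 253 mL = 0.3952569 units/mL
Rate = 5.130909 units/hr ÷ 0.3952569 units/mL = 12.9812 mL/hr
Duration = 253 mL ÷ 12.9812 mL/hr = 19.48972 hr

19.5 hours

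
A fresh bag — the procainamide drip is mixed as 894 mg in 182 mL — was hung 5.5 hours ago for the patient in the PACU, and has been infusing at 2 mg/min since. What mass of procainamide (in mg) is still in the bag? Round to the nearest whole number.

234 mg

2 mg/min × 60 min/hr = 120 mg/hr
Concentration = 894 mg ÷ 182 mL = 4.912088 mg/mL
Rate = 120 mg/hr ÷ 4.912088 mg/mL = 24.42953 mL/hr
Volume infused = 24.42953 mL/hr × 5.5 hr = 134.3624 mL
Volume remaining = 182 − 134.3624 = 47.63758 mL
Drug remaining = 47.63758 mL × 4.912088 mg/mL = 234 mg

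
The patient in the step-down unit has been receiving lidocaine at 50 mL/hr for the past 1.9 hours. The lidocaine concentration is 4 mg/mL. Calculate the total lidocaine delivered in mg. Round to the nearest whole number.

380 mg

Drug rate = 50 mL/hr × 4 mg/mL = 200 mg/hr
Total = 200 mg/hr × 1.9 hr = 380 mg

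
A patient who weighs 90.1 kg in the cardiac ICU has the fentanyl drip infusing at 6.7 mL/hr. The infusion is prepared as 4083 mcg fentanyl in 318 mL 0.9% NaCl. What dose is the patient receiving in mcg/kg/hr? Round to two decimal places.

0.95 mcg/kg/hr

Concentration = 4083 mcg ÷ 318 mL = 12.83962 mcg/mL
Drug rate = 6.7 mL/hr × 12.83962 mcg/mL = 86.02547 mcg/hr
86.02547 mcg/hr ÷ 90.1 kg = 0.9547777 mcg/kg/hr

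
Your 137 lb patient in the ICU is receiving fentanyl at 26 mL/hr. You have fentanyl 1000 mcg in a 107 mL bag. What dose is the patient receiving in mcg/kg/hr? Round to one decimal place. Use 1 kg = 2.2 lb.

3.9 mcg/kg/hr

Weight = 137 lb ÷ 2.2 lb/kg = 62.27273 kg
Concentration = 1000 mcg ÷ 107 mL = 9.345794 mcg/mL
Drug rate = 26 mL/hr × 9.345794 mcg/mL = 242.9907 mcg/hr
242.9907 mcg/hr ÷ 62.27273 kg = 3.90204 mcg/kg/hr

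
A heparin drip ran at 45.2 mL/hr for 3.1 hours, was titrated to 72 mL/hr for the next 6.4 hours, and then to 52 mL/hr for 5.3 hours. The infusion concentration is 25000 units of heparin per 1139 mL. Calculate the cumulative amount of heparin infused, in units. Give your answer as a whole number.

Concentration = 25000 units ÷ 1139 mL = 21.94908 units/mL
Stage 1: 45.2 mL/hr × 3.1 hr = 140.12 mL → 140.12 mL × 21.94908 units/mL = 3075.505 units
Stage 2: 72 mL/hr × 6.4 hr = 460.8 mL → 460.8 mL × 21.94908 units/mL = 10114.14 units
Stage 3: 52 mL/hr × 5.3 hr = 275.6 mL → 275.6 mL × 21.94908 units/mL = 6049.166 units
Total = 3075.505 + 10114.14 + 6049.166 = 19238.81 units

19239 units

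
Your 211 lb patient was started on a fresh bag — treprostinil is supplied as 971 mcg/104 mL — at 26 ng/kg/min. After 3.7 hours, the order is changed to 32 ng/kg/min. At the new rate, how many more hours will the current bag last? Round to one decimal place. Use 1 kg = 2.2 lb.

Initial rate:
Weight = 211 lb ÷ 2.2 lb/kg = 95.90909 kg
Dose = 26 ng/kg/min × 95.90909 kg = 2493.636 ng/min
2493.636 ng/min × 60 min/hr = 149618.2 ng/hr
Concentration = 971 mcg ÷ 104 mL = 9.336538 mcg/mL = 9336.538 ng/mL
Rate = 149618.2 ng/hr ÷ 9336.538 ng/mL = 16.02502 mL/hr
Volume infused so far = 16.02502 mL/hr × 3.7 hr = 59.29256 mL
Volume remaining = 104 − 59.29256 = 44.70744 mL
New rate:
Dose = 32 ng/kg/min × 95.90909 kg = 3069.091 ng/min
3069.091 ng/min × 60 min/hr = 184145.5 ng/hr
Rate = 184145.5 ng/hr ÷ 9336.538 ng/mL = 19.7231 mL/hr
Time remaining = 44.70744 mL ÷ 19.7231 mL/hr = 2.266756 hr

2.3 hours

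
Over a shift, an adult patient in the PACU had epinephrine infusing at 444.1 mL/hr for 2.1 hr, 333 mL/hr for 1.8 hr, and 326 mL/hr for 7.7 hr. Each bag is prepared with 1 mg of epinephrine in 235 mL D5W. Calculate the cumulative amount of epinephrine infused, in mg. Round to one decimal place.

17.2 mg

Concentration = 1 mg ÷ 235 mL = 0.004255319 mg/mL
Stage 1: 444.1 mL/hr × 2.1 hr = 932.61 mL → 932.61 mL × 0.004255319 mg/mL = 3.968553 mg
Stage 2: 333 mL/hr × 1.8 hr = 599.4 mL → 599.4 mL × 0.004255319 mg/mL = 2.550638 mg
Stage 3: 326 mL/hr × 7.7 hr = 2510.2 mL → 2510.2 mL × 0.004255319 mg/mL = 10.6817 mg
Total = 3.968553 + 2.550638 + 10.6817 = 17.20089 mg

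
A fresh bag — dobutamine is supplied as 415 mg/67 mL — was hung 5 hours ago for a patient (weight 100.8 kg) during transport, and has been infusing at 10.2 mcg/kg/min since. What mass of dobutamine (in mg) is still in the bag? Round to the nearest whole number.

Dose = 10.2 mcg/kg/min × 100.8 kg = 1028.16 mcg/min
1028.16 mcg/min × 60 min/hr = 61689.6 mcg/hr
Concentration = 415 mg ÷ 67 mL = 6.19403 mg/mL = 6194.03 mcg/mL
Rate = 61689.6 mcg/hr ÷ 6194.03 mcg/mL = 9.959526 mL/hr
Volume infused = 9.959526 mL/hr × 5 hr = 49.79763 mL
Volume remaining = 67 − 49.79763 = 17.20237 mL
Drug remaining = 17.20237 mL × 6194.03 mcg/mL = 106552 mcg = 106.552 mg

107 mg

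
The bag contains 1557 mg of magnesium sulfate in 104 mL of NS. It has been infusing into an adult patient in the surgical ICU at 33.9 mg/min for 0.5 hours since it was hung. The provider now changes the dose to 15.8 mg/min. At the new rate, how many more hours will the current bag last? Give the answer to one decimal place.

Initial rate:
33.9 mg/min × 60 min/hr = 2034 mg/hr
Concentration = 1557 mg ÷ 104 mL = 14.97115 mg/mL
Rate = 2034 mg/hr ÷ 14.97115 mg/mL = 135.8613 mL/hr
Volume infused so far = 135.8613 mL/hr × 0.5 hr = 67.93064 mL
Volume remaining = 104 − 67.93064 = 36.06936 mL
New rate:
15.8 mg/min × 60 min/hr = 948 mg/hr
Rate = 948 mg/hr ÷ 14.97115 mg/mL = 63.32177 mL/hr
Time remaining = 36.06936 mL ÷ 63.32177 mL/hr = 0.5696203 hr

0.6 hours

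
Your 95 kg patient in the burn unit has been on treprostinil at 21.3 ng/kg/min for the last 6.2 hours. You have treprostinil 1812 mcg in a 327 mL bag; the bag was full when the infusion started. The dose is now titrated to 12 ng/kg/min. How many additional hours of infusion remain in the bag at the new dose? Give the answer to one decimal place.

Initial rate:
Dose = 21.3 ng/kg/min × 95 kg = 2023.5 ng/min
2023.5 ng/min × 60 min/hr = 121410 ng/hr
Concentration = 1812 mcg ÷ 327 mL = 5.541284 mcg/mL = 5541.284 ng/mL
Rate = 121410 ng/hr ÷ 5541.284 ng/mL = 21.91008 mL/hr
Volume infused so far = 21.91008 mL/hr × 6.2 hr = 135.8425 mL
Volume remaining = 327 − 135.8425 = 191.1575 mL
New rate:
Dose = 12 ng/kg/min × 95 kg = 1140 ng/min
1140 ng/min × 60 min/hr = 68400 ng/hr
Rate = 68400 ng/hr ÷ 5541.284 ng/mL = 12.34371 mL/hr
Time remaining = 191.1575 mL ÷ 12.34371 mL/hr = 15.48623 hr

15.5 hours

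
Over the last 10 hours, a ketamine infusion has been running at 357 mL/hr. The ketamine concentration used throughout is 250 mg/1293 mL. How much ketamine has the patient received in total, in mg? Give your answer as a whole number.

Concentration = 250 mg ÷ 1293 mL = 0.1933488 mg/mL
Drug rate = 357 mL/hr × 0.1933488 mg/mL = 69.02552 mg/hr
Total = 69.02552 mg/hr × 10 hr = 690.2552 mg

690 mg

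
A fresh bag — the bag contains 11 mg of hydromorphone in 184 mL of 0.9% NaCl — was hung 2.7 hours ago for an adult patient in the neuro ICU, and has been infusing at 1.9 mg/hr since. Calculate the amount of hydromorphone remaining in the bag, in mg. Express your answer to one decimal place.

5.9 mg

Concentration = 11 mg ÷ 184 mL = 0.05978261 mg/mL
Rate = 1.9 mg/hr ÷ 0.05978261 mg/mL = 31.78182 mL/hr
Volume infused = 31.78182 mL/hr × 2.7 hr = 85.81091 mL
Volume remaining = 184 − 85.81091 = 98.18909 mL
Drug remaining = 98.18909 mL × 0.05978261 mg/mL = 5.87 mg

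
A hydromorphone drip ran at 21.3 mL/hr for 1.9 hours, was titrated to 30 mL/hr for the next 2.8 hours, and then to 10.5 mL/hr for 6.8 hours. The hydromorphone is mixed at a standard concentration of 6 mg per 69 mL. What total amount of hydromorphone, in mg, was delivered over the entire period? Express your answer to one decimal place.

Concentration = 6 mg ÷ 69 mL = 0.08695652 mg/mL
Stage 1: 21.3 mL/hr × 1.9 hr = 40.47 mL → 40.47 mL × 0.08695652 mg/mL = 3.51913 mg
Stage 2: 30 mL/hr × 2.8 hr = 84 mL → 84 mL × 0.08695652 mg/mL = 7.304348 mg
Stage 3: 10.5 mL/hr × 6.8 hr = 71.4 mL → 71.4 mL × 0.08695652 mg/mL = 6.208696 mg
Total = 3.51913 + 7.304348 + 6.208696 = 17.03217 mg

17.0 mg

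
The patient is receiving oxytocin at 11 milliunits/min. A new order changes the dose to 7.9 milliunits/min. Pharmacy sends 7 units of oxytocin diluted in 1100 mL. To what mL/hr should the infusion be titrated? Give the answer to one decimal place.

74.5 mL/hr

7.9 milliunits/min × 60 min/hr = 474 milliunits/hr
Concentration = 7 units ÷ 1100 mL = 0.006363636 units/mL = 6.363636 milliunits/mL
Rate = 474 milliunits/hr ÷ 6.363636 milliunits/mL = 74.48571 mL/hr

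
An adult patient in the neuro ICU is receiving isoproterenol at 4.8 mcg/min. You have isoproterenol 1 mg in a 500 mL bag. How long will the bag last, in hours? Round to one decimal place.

3.5 hours

4.8 mcg/min × 60 min/hr = 288 mcg/hr
Concentration = 1 mg ÷ 500 mL = 0.002 mg/mL = 2 mcg/mL
Rate = 288 mcg/hr ÷ 2 mcg/mL = 144 mL/hr
Duration = 500 mL ÷ 144 mL/hr = 3.472222 hr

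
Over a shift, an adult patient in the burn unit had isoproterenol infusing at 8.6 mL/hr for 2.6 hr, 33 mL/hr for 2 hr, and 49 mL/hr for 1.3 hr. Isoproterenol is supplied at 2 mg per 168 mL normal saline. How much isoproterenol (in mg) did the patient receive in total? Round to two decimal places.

1.81 mg

Concentration = 2 mg ÷ 168 mL = 0.01190476 mg/mL
Stage 1: 8.6 mL/hr × 2.6 hr = 22.36 mL → 22.36 mL × 0.01190476 mg/mL = 0.2661905 mg
Stage 2: 33 mL/hr × 2 hr = 66 mL → 66 mL × 0.01190476 mg/mL = 0.7857143 mg
Stage 3: 49 mL/hr × 1.3 hr = 63.7 mL → 63.7 mL × 0.01190476 mg/mL = 0.7583333 mg
Total = 0.2661905 + 0.7857143 + 0.7583333 = 1.810238 mg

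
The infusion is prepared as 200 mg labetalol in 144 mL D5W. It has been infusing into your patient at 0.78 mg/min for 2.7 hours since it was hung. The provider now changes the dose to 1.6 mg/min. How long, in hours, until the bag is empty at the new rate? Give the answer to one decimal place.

0.8 hours

Initial rate:
0.78 mg/min × 60 min/hr = 46.8 mg/hr
Concentration = 200 mg ÷ 144 mL = 1.388889 mg/mL
Rate = 46.8 mg/hr ÷ 1.388889 mg/mL = 33.696 mL/hr
Volume infused so far = 33.696 mL/hr × 2.7 hr = 90.9792 mL
Volume remaining = 144 − 90.9792 = 53.0208 mL
New rate:
1.6 mg/min × 60 min/hr = 96 mg/hr
Rate = 96 mg/hr ÷ 1.388889 mg/mL = 69.12 mL/hr
Time remaining = 53.0208 mL ÷ 69.12 mL/hr = 0.7670833 hr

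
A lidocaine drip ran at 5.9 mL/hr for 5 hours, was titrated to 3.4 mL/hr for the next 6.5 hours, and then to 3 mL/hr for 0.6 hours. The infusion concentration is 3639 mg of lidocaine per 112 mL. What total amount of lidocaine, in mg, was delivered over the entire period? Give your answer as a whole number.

Concentration = 3639 mg ÷ 112 mL = 32.49107 mg/mL
Stage 1: 5.9 mL/hr × 5 hr = 29.5 mL → 29.5 mL × 32.49107 mg/mL = 958.4866 mg
Stage 2: 3.4 mL/hr × 6.5 hr = 22.1 mL → 22.1 mL × 32.49107 mg/mL = 718.0527 mg
Stage 3: 3 mL/hr × 0.6 hr = 1.8 mL → 1.8 mL × 32.49107 mg/mL = 58.48393 mg
Total = 958.4866 + 718.0527 + 58.48393 = 1735.023 mg

1735 mg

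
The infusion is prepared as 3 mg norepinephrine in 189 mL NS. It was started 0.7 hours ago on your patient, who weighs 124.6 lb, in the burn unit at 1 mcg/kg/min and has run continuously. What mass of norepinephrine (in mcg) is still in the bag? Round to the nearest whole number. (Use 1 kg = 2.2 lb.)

Weight = 124.6 lb ÷ 2.2 lb/kg = 56.63636 kg
Dose = 1 mcg/kg/min × 56.63636 kg = 56.63636 mcg/min
56.63636 mcg/min × 60 min/hr = 3398.182 mcg/hr
Concentration = 3 mg ÷ 189 mL = 0.01587302 mg/mL = 15.87302 mcg/mL
Rate = 3398.182 mcg/hr ÷ 15.87302 mcg/mL = 214.0855 mL/hr
Volume infused = 214.0855 mL/hr × 0.7 hr = 149.8598 mL
Volume remaining = 189 − 149.8598 = 39.14018 mL
Drug remaining = 39.14018 mL × 15.87302 mcg/mL = 621.2727 mcg

621 mcg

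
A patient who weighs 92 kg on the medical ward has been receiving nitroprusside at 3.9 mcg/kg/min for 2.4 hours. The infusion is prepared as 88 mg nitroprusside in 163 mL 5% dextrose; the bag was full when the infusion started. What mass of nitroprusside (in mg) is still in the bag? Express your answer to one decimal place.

36.3 mg

Dose = 3.9 mcg/kg/min × 92 kg = 358.8 mcg/min
358.8 mcg/min × 60 min/hr = 21528 mcg/hr
Concentration = 88 mg ÷ 163 mL = 0.5398773 mg/mL = 539.8773 mcg/mL
Rate = 21528 mcg/hr ÷ 539.8773 mcg/mL = 39.87573 mL/hr
Volume infused = 39.87573 mL/hr × 2.4 hr = 95.70175 mL
Volume remaining = 163 − 95.70175 = 67.29825 mL
Drug remaining = 67.29825 mL × 539.8773 mcg/mL = 36332.8 mcg = 36.3328 mg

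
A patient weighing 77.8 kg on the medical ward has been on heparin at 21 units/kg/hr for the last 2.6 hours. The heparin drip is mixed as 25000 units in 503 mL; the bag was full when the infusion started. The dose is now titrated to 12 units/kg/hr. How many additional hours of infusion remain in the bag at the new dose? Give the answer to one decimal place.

Initial rate:
Dose = 21 units/kg/hr × 77.8 kg = 1633.8 units/hr
Concentration = 25000 units ÷ 503 mL = 49.70179 units/mL
Rate = 1633.8 units/hr ÷ 49.70179 units/mL = 32.87206 mL/hr
Volume infused so far = 32.87206 mL/hr × 2.6 hr = 85.46735 mL
Volume remaining = 503 − 85.46735 = 417.5327 mL
New rate:
Dose = 12 units/kg/hr × 77.8 kg = 933.6 units/hr
Rate = 933.6 units/hr ÷ 49.70179 units/mL = 18.78403 mL/hr
Time remaining = 417.5327 mL ÷ 18.78403 mL/hr = 22.22806 hr

22.2 hours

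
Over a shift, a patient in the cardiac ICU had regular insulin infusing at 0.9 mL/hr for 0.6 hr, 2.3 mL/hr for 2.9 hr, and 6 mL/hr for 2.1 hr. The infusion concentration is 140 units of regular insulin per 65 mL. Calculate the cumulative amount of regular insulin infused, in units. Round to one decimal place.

Concentration = 140 units ÷ 65 mL = 2.153846 units/mL
Stage 1: 0.9 mL/hr × 0.6 hr = 0.54 mL → 0.54 mL × 2.153846 units/mL = 1.163077 units
Stage 2: 2.3 mL/hr × 2.9 hr = 6.67 mL → 6.67 mL × 2.153846 units/mL = 14.36615 units
Stage 3: 6 mL/hr × 2.1 hr = 12.6 mL → 12.6 mL × 2.153846 units/mL = 27.13846 units
Total = 1.163077 + 14.36615 + 27.13846 = 42.66769 units

42.7 units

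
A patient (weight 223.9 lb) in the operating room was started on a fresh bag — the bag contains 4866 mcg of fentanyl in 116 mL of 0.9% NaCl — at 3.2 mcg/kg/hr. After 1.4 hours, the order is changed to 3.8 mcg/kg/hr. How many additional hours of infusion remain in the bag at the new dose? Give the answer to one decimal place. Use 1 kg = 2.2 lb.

Initial rate:
Weight = 223.9 lb ÷ 2.2 lb/kg = 101.7727 kg
Dose = 3.2 mcg/kg/hr × 101.7727 kg = 325.6727 mcg/hr
Concentration = 4866 mcg ÷ 116 mL = 41.94828 mcg/mL
Rate = 325.6727 mcg/hr ÷ 41.94828 mcg/mL = 7.763674 mL/hr
Volume infused so far = 7.763674 mL/hr × 1.4 hr = 10.86914 mL
Volume remaining = 116 − 10.86914 = 105.1309 mL
New rate:
Dose = 3.8 mcg/kg/hr × 101.7727 kg = 386.7364 mcg/hr
Rate = 386.7364 mcg/hr ÷ 41.94828 mcg/mL = 9.219363 mL/hr
Time remaining = 105.1309 mL ÷ 9.219363 mL/hr = 11.40327 hr

11.4 hours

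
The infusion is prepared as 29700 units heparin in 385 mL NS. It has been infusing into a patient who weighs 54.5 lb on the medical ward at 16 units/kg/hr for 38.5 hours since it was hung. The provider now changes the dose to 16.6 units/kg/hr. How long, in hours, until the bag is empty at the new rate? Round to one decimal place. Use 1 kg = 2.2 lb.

Initial rate:
Weight = 54.5 lb ÷ 2.2 lb/kg = 24.77273 kg
Dose = 16 units/kg/hr × 24.77273 kg = 396.3636 units/hr
Concentration = 29700 units ÷ 385 mL = 77.14286 units/mL
Rate = 396.3636 units/hr ÷ 77.14286 units/mL = 5.138047 mL/hr
Volume infused so far = 5.138047 mL/hr × 38.5 hr = 197.8148 mL
Volume remaining = 385 − 197.8148 = 187.1852 mL
New rate:
Dose = 16.6 units/kg/hr × 24.77273 kg = 411.2273 units/hr
Rate = 411.2273 units/hr ÷ 77.14286 units/mL = 5.330724 mL/hr
Time remaining = 187.1852 mL ÷ 5.330724 mL/hr = 35.1144 hr

35.1 hours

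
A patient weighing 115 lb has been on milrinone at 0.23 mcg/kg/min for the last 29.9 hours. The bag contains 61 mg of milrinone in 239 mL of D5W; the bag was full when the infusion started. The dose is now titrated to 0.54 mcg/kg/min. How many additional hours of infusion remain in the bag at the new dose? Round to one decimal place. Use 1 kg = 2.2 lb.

23.3 hours

Initial rate:
Weight = 115 lb ÷ 2.2 lb/kg = 52.27273 kg
Dose = 0.23 mcg/kg/min × 52.27273 kg = 12.02273 mcg/min
12.02273 mcg/min × 60 min/hr = 721.3636 mcg/hr
Concentration = 61 mg ÷ 239 mL = 0.2552301 mg/mL = 255.2301 mcg/mL
Rate = 721.3636 mcg/hr ÷ 255.2301 mcg/mL = 2.826326 mL/hr
Volume infused so far = 2.826326 mL/hr × 29.9 hr = 84.50716 mL
Volume remaining = 239 − 84.50716 = 154.4928 mL
New rate:
Dose = 0.54 mcg/kg/min × 52.27273 kg = 28.22727 mcg/min
28.22727 mcg/min × 60 min/hr = 1693.636 mcg/hr
Rate = 1693.636 mcg/hr ÷ 255.2301 mcg/mL = 6.635723 mL/hr
Time remaining = 154.4928 mL ÷ 6.635723 mL/hr = 23.28199 hr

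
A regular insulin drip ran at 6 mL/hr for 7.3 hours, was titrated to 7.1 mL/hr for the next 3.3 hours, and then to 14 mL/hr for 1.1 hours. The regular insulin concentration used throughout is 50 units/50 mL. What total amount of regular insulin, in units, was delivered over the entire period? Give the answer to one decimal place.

82.6 units

Concentration = 50 units ÷ 50 mL = 1 units/mL
Stage 1: 6 mL/hr × 7.3 hr = 43.8 mL → 43.8 mL × 1 units/mL = 43.8 units
Stage 2: 7.1 mL/hr × 3.3 hr = 23.43 mL → 23.43 mL × 1 units/mL = 23.43 units
Stage 3: 14 mL/hr × 1.1 hr = 15.4 mL → 15.4 mL × 1 units/mL = 15.4 units
Total = 43.8 + 23.43 + 15.4 = 82.63 units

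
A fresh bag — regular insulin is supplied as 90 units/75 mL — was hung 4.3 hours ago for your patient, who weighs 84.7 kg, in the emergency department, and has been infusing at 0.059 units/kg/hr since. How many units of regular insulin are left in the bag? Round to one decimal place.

68.5 units

Dose = 0.059 units/kg/hr × 84.7 kg = 4.9973 units/hr
Concentration = 90 units ÷ 75 mL = 1.2 units/mL
Rate = 4.9973 units/hr ÷ 1.2 units/mL = 4.164417 mL/hr
Volume infused = 4.164417 mL/hr × 4.3 hr = 17.90699 mL
Volume remaining = 75 − 17.90699 = 57.09301 mL
Drug remaining = 57.09301 mL × 1.2 units/mL = 68.51161 units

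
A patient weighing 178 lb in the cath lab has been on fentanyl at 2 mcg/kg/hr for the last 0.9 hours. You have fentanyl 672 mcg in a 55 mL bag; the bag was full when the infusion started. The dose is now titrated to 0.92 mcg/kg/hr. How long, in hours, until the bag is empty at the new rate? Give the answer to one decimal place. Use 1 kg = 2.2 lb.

7.1 hours

Initial rate:
Weight = 178 lb ÷ 2.2 lb/kg = 80.90909 kg
Dose = 2 mcg/kg/hr × 80.90909 kg = 161.8182 mcg/hr
Concentration = 672 mcg ÷ 55 mL = 12.21818 mcg/mL
Rate = 161.8182 mcg/hr ÷ 12.21818 mcg/mL = 13.24405 mL/hr
Volume infused so far = 13.24405 mL/hr × 0.9 hr = 11.91964 mL
Volume remaining = 55 − 11.91964 = 43.08036 mL
New rate:
Dose = 0.92 mcg/kg/hr × 80.90909 kg = 74.43636 mcg/hr
Rate = 74.43636 mcg/hr ÷ 12.21818 mcg/mL = 6.092262 mL/hr
Time remaining = 43.08036 mL ÷ 6.092262 mL/hr = 7.071324 hr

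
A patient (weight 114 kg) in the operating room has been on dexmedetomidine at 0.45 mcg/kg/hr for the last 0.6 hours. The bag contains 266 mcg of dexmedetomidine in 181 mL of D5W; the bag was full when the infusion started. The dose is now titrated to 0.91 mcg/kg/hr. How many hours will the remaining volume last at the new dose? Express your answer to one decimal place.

2.3 hours

Initial rate:
Dose = 0.45 mcg/kg/hr × 114 kg = 51.3 mcg/hr
Concentration = 266 mcg ÷ 181 mL = 1.469613 mcg/mL
Rate = 51.3 mcg/hr ÷ 1.469613 mcg/mL = 34.90714 mL/hr
Volume infused so far = 34.90714 mL/hr × 0.6 hr = 20.94429 mL
Volume remaining = 181 − 20.94429 = 160.0557 mL
New rate:
Dose = 0.91 mcg/kg/hr × 114 kg = 103.74 mcg/hr
Rate = 103.74 mcg/hr ÷ 1.469613 mcg/mL = 70.59 mL/hr
Time remaining = 160.0557 mL ÷ 70.59 mL/hr = 2.267399 hr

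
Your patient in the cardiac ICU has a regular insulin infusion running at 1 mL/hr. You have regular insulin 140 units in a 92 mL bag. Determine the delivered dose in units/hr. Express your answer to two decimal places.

1.52 units/hr

Concentration = 140 units ÷ 92 mL = 1.521739 units/mL
Drug rate = 1 mL/hr × 1.521739 units/mL = 1.521739 units/hr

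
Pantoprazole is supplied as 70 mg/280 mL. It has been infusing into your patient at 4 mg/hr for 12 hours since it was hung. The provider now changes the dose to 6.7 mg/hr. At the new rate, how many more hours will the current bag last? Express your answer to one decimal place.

3.3 hours

Initial rate:
Concentration = 70 mg ÷ 280 mL = 0.25 mg/mL
Rate = 4 mg/hr ÷ 0.25 mg/mL = 16 mL/hr
Volume infused so far = 16 mL/hr × 12 hr = 192 mL
Volume remaining = 280 − 192 = 88 mL
New rate:
Rate = 6.7 mg/hr ÷ 0.25 mg/mL = 26.8 mL/hr
Time remaining = 88 mL ÷ 26.8 mL/hr = 3.283582 hr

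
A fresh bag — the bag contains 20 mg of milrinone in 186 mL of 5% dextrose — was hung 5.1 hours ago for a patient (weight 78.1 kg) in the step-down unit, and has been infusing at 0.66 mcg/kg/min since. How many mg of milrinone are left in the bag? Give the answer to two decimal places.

Dose = 0.66 mcg/kg/min × 78.1 kg = 51.546 mcg/min
51.546 mcg/min × 60 min/hr = 3092.76 mcg/hr
Concentration = 20 mg ÷ 186 mL = 0.1075269 mg/mL = 107.5269 mcg/mL
Rate = 3092.76 mcg/hr ÷ 107.5269 mcg/mL = 28.76267 mL/hr
Volume infused = 28.76267 mL/hr × 5.1 hr = 146.6896 mL
Volume remaining = 186 − 146.6896 = 39.31039 mL
Drug remaining = 39.31039 mL × 107.5269 mcg/mL = 4226.924 mcg = 4.226924 mg

4.23 mg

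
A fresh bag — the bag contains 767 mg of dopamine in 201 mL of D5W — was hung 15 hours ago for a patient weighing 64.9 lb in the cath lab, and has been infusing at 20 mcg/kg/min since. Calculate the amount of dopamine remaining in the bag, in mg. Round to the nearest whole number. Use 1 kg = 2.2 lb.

236 mg

Weight = 64.9 lb ÷ 2.2 lb/kg = 29.5 kg
Dose = 20 mcg/kg/min × 29.5 kg = 590 mcg/min
590 mcg/min × 60 min/hr = 35400 mcg/hr
Concentration = 767 mg ÷ 201 mL = 3.81592 mg/mL = 3815.92 mcg/mL
Rate = 35400 mcg/hr ÷ 3815.92 mcg/mL = 9.276923 mL/hr
Volume infused = 9.276923 mL/hr × 15 hr = 139.1538 mL
Volume remaining = 201 − 139.1538 = 61.84615 mL
Drug remaining = 61.84615 mL × 3815.92 mcg/mL = 236000 mcg = 236 mg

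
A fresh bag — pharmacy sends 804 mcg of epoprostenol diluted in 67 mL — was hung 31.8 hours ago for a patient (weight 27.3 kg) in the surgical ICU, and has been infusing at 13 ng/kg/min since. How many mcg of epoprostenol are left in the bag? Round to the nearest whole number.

127 mcg

Dose = 13 ng/kg/min × 27.3 kg = 354.9 ng/min
354.9 ng/min × 60 min/hr = 21294 ng/hr
Concentration = 804 mcg ÷ 67 mL = 12 mcg/mL = 12000 ng/mL
Rate = 21294 ng/hr ÷ 12000 ng/mL = 1.7745 mL/hr
Volume infused = 1.7745 mL/hr × 31.8 hr = 56.4291 mL
Volume remaining = 67 − 56.4291 = 10.5709 mL
Drug remaining = 10.5709 mL × 12000 ng/mL = 126850.8 ng = 126.8508 mcg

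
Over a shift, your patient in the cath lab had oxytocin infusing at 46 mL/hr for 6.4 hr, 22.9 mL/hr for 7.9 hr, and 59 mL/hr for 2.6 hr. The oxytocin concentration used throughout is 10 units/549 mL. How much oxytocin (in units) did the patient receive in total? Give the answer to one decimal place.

11.5 units

Concentration = 10 units ÷ 549 mL = 0.01821494 units/mL
Stage 1: 46 mL/hr × 6.4 hr = 294.4 mL → 294.4 mL × 0.01821494 units/mL = 5.362477 units
Stage 2: 22.9 mL/hr × 7.9 hr = 180.91 mL → 180.91 mL × 0.01821494 units/mL = 3.295264 units
Stage 3: 59 mL/hr × 2.6 hr = 153.4 mL → 153.4 mL × 0.01821494 units/mL = 2.794171 units
Total = 5.362477 + 3.295264 + 2.794171 = 11.45191 units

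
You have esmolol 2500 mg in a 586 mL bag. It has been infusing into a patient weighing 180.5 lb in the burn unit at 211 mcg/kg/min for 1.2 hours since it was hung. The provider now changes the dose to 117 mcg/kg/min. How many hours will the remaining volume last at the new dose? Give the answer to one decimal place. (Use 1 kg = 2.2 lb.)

2.2 hours

Initial rate:
Weight = 180.5 lb ÷ 2.2 lb/kg = 82.04545 kg
Dose = 211 mcg/kg/min × 82.04545 kg = 17311.59 mcg/min
17311.59 mcg/min × 60 min/hr = 1038695 mcg/hr
Concentration = 2500 mg ÷ 586 mL = 4.266212 mg/mL = 4266.212 mcg/mL
Rate = 1038695 mcg/hr ÷ 4266.212 mcg/mL = 243.4702 mL/hr
Volume infused so far = 243.4702 mL/hr × 1.2 hr = 292.1643 mL
Volume remaining = 586 − 292.1643 = 293.8357 mL
New rate:
Dose = 117 mcg/kg/min × 82.04545 kg = 9599.318 mcg/min
9599.318 mcg/min × 60 min/hr = 575959.1 mcg/hr
Rate = 575959.1 mcg/hr ÷ 4266.212 mcg/mL = 135.0048 mL/hr
Time remaining = 293.8357 mL ÷ 135.0048 mL/hr = 2.176483 hr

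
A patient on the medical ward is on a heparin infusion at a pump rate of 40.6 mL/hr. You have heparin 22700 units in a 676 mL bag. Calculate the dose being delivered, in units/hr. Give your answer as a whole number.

1363 units/hr

Concentration = 22700 units ÷ 676 mL = 33.57988 units/mL
Drug rate = 40.6 mL/hr × 33.57988 units/mL = 1363.343 units/hr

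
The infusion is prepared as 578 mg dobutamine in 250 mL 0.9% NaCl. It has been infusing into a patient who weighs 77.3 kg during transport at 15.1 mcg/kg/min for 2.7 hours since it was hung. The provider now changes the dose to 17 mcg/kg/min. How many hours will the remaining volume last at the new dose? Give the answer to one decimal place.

Initial rate:
Dose = 15.1 mcg/kg/min × 77.3 kg = 1167.23 mcg/min
1167.23 mcg/min × 60 min/hr = 70033.8 mcg/hr
Concentration = 578 mg ÷ 250 mL = 2.312 mg/mL = 2312 mcg/mL
Rate = 70033.8 mcg/hr ÷ 2312 mcg/mL = 30.29144 mL/hr
Volume infused so far = 30.29144 mL/hr × 2.7 hr = 81.78688 mL
Volume remaining = 250 − 81.78688 = 168.2131 mL
New rate:
Dose = 17 mcg/kg/min × 77.3 kg = 1314.1 mcg/min
1314.1 mcg/min × 60 min/hr = 78846 mcg/hr
Rate = 78846 mcg/hr ÷ 2312 mcg/mL = 34.10294 mL/hr
Time remaining = 168.2131 mL ÷ 34.10294 mL/hr = 4.932511 hr

4.9 hours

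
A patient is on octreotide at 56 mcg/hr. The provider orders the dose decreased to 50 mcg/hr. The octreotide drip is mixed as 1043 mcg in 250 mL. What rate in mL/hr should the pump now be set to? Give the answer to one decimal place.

Concentration = 1043 mcg ÷ 250 mL = 4.172 mcg/mL
Rate = 50 mcg/hr ÷ 4.172 mcg/mL = 11.98466 mL/hr

12.0 mL/hr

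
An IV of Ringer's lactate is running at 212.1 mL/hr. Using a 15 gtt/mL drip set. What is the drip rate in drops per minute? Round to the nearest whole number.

212.1 mL/hr ÷ 60 min/hr = 3.535 mL/min
3.535 mL/min × 15 gtt/mL = 53.025 gtt/min

53 gtt/min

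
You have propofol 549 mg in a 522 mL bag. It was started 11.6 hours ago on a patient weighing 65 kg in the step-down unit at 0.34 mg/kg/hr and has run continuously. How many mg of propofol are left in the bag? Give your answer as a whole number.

293 mg

Dose = 0.34 mg/kg/hr × 65 kg = 22.1 mg/hr
Concentration = 549 mg ÷ 522 mL = 1.051724 mg/mL
Rate = 22.1 mg/hr ÷ 1.051724 mg/mL = 21.01311 mL/hr
Volume infused = 21.01311 mL/hr × 11.6 hr = 243.7521 mL
Volume remaining = 522 − 243.7521 = 278.2479 mL
Drug remaining = 278.2479 mL × 1.051724 mg/mL = 292.64 mg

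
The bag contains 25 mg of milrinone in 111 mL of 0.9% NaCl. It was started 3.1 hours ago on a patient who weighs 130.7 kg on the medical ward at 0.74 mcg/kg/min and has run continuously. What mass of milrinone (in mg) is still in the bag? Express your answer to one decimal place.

Dose = 0.74 mcg/kg/min × 130.7 kg = 96.718 mcg/min
96.718 mcg/min × 60 min/hr = 5803.08 mcg/hr
Concentration = 25 mg ÷ 111 mL = 0.2252252 mg/mL = 225.2252 mcg/mL
Rate = 5803.08 mcg/hr ÷ 225.2252 mcg/mL = 25.76568 mL/hr
Volume infused = 25.76568 mL/hr × 3.1 hr = 79.87359 mL
Volume remaining = 111 − 79.87359 = 31.12641 mL
Drug remaining = 31.12641 mL × 225.2252 mcg/mL = 7010.452 mcg = 7.010452 mg

7.0 mg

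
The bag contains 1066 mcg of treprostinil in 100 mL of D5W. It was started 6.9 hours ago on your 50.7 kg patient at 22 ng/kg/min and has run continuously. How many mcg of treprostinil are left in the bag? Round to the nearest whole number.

604 mcg

Dose = 22 ng/kg/min × 50.7 kg = 1115.4 ng/min
1115.4 ng/min × 60 min/hr = 66924 ng/hr
Concentration = 1066 mcg ÷ 100 mL = 10.66 mcg/mL = 10660 ng/mL
Rate = 66924 ng/hr ÷ 10660 ng/mL = 6.278049 mL/hr
Volume infused = 6.278049 mL/hr × 6.9 hr = 43.31854 mL
Volume remaining = 100 − 43.31854 = 56.68146 mL
Drug remaining = 56.68146 mL × 10660 ng/mL = 604224.4 ng = 604.2244 mcg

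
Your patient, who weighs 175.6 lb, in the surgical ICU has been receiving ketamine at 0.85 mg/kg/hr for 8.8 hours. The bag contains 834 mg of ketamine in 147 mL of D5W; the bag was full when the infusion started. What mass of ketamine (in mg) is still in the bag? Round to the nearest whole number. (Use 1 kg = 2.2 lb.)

Weight = 175.6 lb ÷ 2.2 lb/kg = 79.81818 kg
Dose = 0.85 mg/kg/hr × 79.81818 kg = 67.84545 mg/hr
Concentration = 834 mg ÷ 147 mL = 5.673469 mg/mL
Rate = 67.84545 mg/hr ÷ 5.673469 mg/mL = 11.95837 mL/hr
Volume infused = 11.95837 mL/hr × 8.8 hr = 105.2337 mL
Volume remaining = 147 − 105.2337 = 41.76633 mL
Drug remaining = 41.76633 mL × 5.673469 mg/mL = 236.96 mg

237 mg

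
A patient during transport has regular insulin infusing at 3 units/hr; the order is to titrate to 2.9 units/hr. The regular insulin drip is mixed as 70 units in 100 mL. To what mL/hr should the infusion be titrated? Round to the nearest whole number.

Concentration = 70 units ÷ 100 mL = 0.7 units/mL
Rate = 2.9 units/hr ÷ 0.7 units/mL = 4.142857 mL/hr

4 mL/hr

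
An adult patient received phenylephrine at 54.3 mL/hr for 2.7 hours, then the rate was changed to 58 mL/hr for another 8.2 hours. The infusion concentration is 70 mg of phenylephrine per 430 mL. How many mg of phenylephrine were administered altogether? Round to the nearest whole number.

Concentration = 70 mg ÷ 430 mL = 0.1627907 mg/mL
Stage 1: 54.3 mL/hr × 2.7 hr = 146.61 mL → 146.61 mL × 0.1627907 mg/mL = 23.86674 mg
Stage 2: 58 mL/hr × 8.2 hr = 475.6 mL → 475.6 mL × 0.1627907 mg/mL = 77.42326 mg
Total = 23.86674 + 77.42326 = 101.29 mg

101 mg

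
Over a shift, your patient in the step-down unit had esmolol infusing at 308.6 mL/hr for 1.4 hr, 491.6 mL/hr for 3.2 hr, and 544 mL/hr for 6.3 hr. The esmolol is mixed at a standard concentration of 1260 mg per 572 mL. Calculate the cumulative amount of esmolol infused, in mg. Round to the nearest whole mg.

Concentration = 1260 mg ÷ 572 mL = 2.202797 mg/mL
Stage 1: 308.6 mL/hr × 1.4 hr = 432.04 mL → 432.04 mL × 2.202797 mg/mL = 951.6965 mg
Stage 2: 491.6 mL/hr × 3.2 hr = 1573.12 mL → 1573.12 mL × 2.202797 mg/mL = 3465.264 mg
Stage 3: 544 mL/hr × 6.3 hr = 3427.2 mL → 3427.2 mL × 2.202797 mg/mL = 7549.427 mg
Total = 951.6965 + 3465.264 + 7549.427 = 11966.39 mg

11966 mg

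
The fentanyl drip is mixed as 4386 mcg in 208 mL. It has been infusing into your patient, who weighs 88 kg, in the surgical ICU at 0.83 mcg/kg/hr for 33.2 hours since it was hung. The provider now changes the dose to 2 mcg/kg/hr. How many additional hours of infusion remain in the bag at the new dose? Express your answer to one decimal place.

11.1 hours

Initial rate:
Dose = 0.83 mcg/kg/hr × 88 kg = 73.04 mcg/hr
Concentration = 4386 mcg ÷ 208 mL = 21.08654 mcg/mL
Rate = 73.04 mcg/hr ÷ 21.08654 mcg/mL = 3.463821 mL/hr
Volume infused so far = 3.463821 mL/hr × 33.2 hr = 114.9989 mL
Volume remaining = 208 − 114.9989 = 93.00113 mL
New rate:
Dose = 2 mcg/kg/hr × 88 kg = 176 mcg/hr
Rate = 176 mcg/hr ÷ 21.08654 mcg/mL = 8.346557 mL/hr
Time remaining = 93.00113 mL ÷ 8.346557 mL/hr = 11.14245 hr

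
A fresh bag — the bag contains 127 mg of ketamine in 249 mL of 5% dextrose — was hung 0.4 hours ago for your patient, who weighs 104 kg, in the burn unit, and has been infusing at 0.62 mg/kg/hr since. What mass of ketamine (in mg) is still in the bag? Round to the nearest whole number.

Dose = 0.62 mg/kg/hr × 104 kg = 64.48 mg/hr
Concentration = 127 mg ÷ 249 mL = 0.5100402 mg/mL
Rate = 64.48 mg/hr ÷ 0.5100402 mg/mL = 126.4214 mL/hr
Volume infused = 126.4214 mL/hr × 0.4 hr = 50.56857 mL
Volume remaining = 249 − 50.56857 = 198.4314 mL
Drug remaining = 198.4314 mL × 0.5100402 mg/mL = 101.208 mg

101 mg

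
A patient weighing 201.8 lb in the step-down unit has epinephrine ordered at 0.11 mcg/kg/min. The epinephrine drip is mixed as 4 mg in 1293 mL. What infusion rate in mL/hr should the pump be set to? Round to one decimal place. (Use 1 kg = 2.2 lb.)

195.7 mL/hr

Weight = 201.8 lb ÷ 2.2 lb/kg = 91.72727 kg
Dose = 0.11 mcg/kg/min × 91.72727 kg = 10.09 mcg/min
10.09 mcg/min × 60 min/hr = 605.4 mcg/hr
Concentration = 4 mg ÷ 1293 mL = 0.003093581 mg/mL = 3.093581 mcg/mL
Rate = 605.4 mcg/hr ÷ 3.093581 mcg/mL = 195.6955 mL/hr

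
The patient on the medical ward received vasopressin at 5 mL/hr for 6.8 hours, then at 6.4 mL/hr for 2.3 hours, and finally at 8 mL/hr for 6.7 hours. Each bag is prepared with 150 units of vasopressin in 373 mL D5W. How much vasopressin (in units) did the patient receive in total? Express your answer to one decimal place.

Concentration = 150 units ÷ 373 mL = 0.4021448 units/mL
Stage 1: 5 mL/hr × 6.8 hr = 34 mL → 34 mL × 0.4021448 units/mL = 13.67292 units
Stage 2: 6.4 mL/hr × 2.3 hr = 14.72 mL → 14.72 mL × 0.4021448 units/mL = 5.919571 units
Stage 3: 8 mL/hr × 6.7 hr = 53.6 mL → 53.6 mL × 0.4021448 units/mL = 21.55496 units
Total = 13.67292 + 5.919571 + 21.55496 = 41.14745 units

41.1 units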